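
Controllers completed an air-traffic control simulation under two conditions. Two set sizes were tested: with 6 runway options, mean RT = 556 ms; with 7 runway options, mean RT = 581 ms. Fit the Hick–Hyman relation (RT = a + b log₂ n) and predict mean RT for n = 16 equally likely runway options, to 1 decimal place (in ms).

715.1 ms

Solve the two-equation system in a and b:
  b = (581 − 556) / (log₂ 7 − log₂ 6) = 25 / (2.8074 − 2.5850) = 112.414 ms/bit
  a = 556 − 112.414 × 2.5850 = 265.414 ms
Then RT(16) = 265.414 + 112.414 × log₂ 16 = 265.414 + 112.414 × 4 ≈ 715.070 ms.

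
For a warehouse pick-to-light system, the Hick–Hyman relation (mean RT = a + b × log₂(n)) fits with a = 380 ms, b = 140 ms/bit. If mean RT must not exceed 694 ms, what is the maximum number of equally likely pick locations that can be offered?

Set 380 + 140·log₂ n ≤ 694 → log₂ n ≤ (694 − 380)/140 = 2.2429.
So n ≤ 2^2.2429 = 4.733; the largest integer n is 4.

4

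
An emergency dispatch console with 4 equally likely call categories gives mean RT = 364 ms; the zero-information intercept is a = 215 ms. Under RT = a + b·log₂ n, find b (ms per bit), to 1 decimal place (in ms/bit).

4 alternatives carry log₂ 4 = 2 bits; the choice cost is 364 − 215 = 149 ms, so b = 149/2 = 74.500 ms/bit.

74.5 ms/bit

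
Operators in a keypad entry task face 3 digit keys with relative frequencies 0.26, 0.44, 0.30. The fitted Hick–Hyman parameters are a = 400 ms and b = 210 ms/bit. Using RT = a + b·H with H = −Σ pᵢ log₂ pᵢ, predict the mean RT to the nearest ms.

725 ms

H = 0.26·log₂(1/0.26) + 0.44·log₂(1/0.44) + 0.30·log₂(1/0.30) = 1.5475 bits.
RT = 400 + 210 × 1.5475 = 724.98 ms.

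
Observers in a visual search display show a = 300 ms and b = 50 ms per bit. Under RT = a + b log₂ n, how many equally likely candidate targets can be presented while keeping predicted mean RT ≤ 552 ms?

32

Set 300 + 50·log₂ n ≤ 552 → log₂ n ≤ (552 − 300)/50 = 5.0400.
So n ≤ 2^5.0400 = 32.900; the largest integer n is 32.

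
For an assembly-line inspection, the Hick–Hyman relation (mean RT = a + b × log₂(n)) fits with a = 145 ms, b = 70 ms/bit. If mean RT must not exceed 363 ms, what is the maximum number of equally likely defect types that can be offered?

8

70·log₂ n ≤ 363 − 145 = 218, giving log₂ n ≤ 3.1143 and n ≤ 8.660. The largest whole number is 8.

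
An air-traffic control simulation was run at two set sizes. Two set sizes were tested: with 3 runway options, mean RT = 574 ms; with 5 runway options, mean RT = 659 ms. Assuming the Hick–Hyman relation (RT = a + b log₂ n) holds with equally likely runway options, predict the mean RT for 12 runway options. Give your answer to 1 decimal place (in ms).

Fit slope and intercept:
  b = (659 − 574) / (log₂ 5 − log₂ 3) = 85 / (2.3219 − 1.5850) = 115.338 ms/bit
  a = 574 − 115.338 × 1.5850 = 391.194 ms
Then RT(12) = 391.194 + 115.338 × log₂ 12 = 391.194 + 115.338 × 3.5850 ≈ 804.676 ms.

804.7 ms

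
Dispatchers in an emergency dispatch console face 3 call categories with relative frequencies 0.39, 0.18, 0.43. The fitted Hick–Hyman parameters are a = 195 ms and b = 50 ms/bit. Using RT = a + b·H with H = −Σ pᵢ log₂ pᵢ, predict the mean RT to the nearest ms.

Entropy contributions −pᵢ log₂ pᵢ: 0.5298, 0.4453, 0.5236; sum H = 1.4987 bits.
RT = a + bH = 195 + 50·1.4987 = 269.93 ms.

270 ms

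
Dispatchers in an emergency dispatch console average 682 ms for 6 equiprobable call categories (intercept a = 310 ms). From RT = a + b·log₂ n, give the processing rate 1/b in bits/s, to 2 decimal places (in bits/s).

Choice component = 682 − 310 = 372 ms over log₂(6) = 2.5850 bits.
b = 372 / 2.5850 = 143.909 ms/bit, so 1/b = 6.949 bits/s.

6.95 bits/s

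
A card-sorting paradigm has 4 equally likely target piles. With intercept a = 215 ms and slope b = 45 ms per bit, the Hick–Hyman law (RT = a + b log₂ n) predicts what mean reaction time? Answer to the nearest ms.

305 ms

log₂(4) = 2 bits, so RT = 215 + 45 × 2 ≈ 305.000 ms.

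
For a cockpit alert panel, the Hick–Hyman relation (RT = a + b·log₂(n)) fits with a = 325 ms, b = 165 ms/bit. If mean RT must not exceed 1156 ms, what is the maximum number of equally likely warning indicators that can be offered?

Information budget: (1156 − 325)/165 = 5.0364 bits, so n ≤ 2^5.0364 = 32.817 → at most 32.

32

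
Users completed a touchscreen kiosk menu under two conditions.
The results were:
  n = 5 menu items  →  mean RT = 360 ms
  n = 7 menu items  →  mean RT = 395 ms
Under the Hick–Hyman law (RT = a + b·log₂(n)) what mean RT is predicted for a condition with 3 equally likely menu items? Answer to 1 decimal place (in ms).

306.9 ms

RT is linear in log₂ n, so two points fix the line:
  b = (395 − 360) / (log₂ 7 − log₂ 5) = 35 / (2.8074 − 2.3219) = 72.101 ms/bit
  a = 360 − 72.101 × 2.3219 = 192.586 ms
Then RT(3) = 192.586 + 72.101 × log₂ 3 = 192.586 + 72.101 × 1.5850 ≈ 306.864 ms.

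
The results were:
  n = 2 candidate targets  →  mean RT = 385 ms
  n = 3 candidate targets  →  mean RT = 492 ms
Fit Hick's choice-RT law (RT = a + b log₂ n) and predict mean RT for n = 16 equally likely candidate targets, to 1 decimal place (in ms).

933.8 ms

With log₂ n on the abscissa the relation is linear; from the two conditions:
  b = (492 − 385) / (log₂ 3 − log₂ 2) = 107 / (1.5850 − 1) = 182.918 ms/bit
  a = 385 − 182.918 × 1 = 202.082 ms
Then RT(16) = 202.082 + 182.918 × log₂ 16 = 202.082 + 182.918 × 4 ≈ 933.753 ms.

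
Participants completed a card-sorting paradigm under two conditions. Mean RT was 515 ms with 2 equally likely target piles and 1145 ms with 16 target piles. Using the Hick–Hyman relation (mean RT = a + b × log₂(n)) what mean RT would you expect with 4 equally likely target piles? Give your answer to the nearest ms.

725 ms

With log₂ n on the abscissa the relation is linear; from the two conditions:
  b = (1145 − 515) / (log₂ 16 − log₂ 2) = 630 / (4 − 1) = 210 ms/bit
  a = 515 − 210 × 1 = 305 ms
Then RT(4) = 305 + 210 × log₂ 4 = 305 + 210 × 2 ≈ 725.000 ms.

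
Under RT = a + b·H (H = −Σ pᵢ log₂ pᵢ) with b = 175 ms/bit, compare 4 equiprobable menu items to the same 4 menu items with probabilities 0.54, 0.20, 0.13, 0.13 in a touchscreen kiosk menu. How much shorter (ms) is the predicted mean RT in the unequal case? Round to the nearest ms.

51 ms

The RT saving is b·ΔH. Equiprobable H₀ = log₂(4) = 2.0000 bits; with the given probabilities H = 1.7097 bits.
b·(H₀ − H) = 175 × (2.0000 − 1.7097) = 50.80 ms.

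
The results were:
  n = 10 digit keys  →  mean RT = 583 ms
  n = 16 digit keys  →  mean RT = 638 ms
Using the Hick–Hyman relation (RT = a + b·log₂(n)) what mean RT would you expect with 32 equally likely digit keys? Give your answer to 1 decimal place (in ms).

Solve the two-equation system in a and b:
  b = (638 − 583) / (log₂ 16 − log₂ 10) = 55 / (4 − 3.3219) = 81.112 ms/bit
  a = 583 − 81.112 × 3.3219 = 313.551 ms
Then RT(32) = 313.551 + 81.112 × log₂ 32 = 313.551 + 81.112 × 5 ≈ 719.112 ms.

719.1 ms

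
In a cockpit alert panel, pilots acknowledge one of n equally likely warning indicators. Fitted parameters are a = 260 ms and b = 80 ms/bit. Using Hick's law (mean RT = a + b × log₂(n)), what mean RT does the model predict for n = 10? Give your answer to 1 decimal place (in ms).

log₂(10) = 3.3219 bits, so RT = 260 + 80 × 3.3219 ≈ 525.754 ms.

525.8 ms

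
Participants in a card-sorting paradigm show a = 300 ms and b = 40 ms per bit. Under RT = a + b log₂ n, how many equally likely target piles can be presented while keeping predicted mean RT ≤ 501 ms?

Set 300 + 40·log₂ n ≤ 501 → log₂ n ≤ (501 − 300)/40 = 5.0250.
So n ≤ 2^5.0250 = 32.559; the largest integer n is 32.

32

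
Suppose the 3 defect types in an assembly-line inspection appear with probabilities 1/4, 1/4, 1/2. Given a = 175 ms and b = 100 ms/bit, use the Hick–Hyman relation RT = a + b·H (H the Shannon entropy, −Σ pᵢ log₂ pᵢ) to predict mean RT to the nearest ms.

Each term −pᵢ log₂ pᵢ: 0.25·2 + 0.25·2 + 0.5·1; summed, H = 1.500 bits.
Mean RT = a + bH = 175 + 100·1.500 = 325.00 ms.

325 ms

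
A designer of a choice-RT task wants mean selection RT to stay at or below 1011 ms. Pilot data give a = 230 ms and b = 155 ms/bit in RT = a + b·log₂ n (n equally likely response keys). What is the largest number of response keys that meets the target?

Set 230 + 155·log₂ n ≤ 1011 → log₂ n ≤ (1011 − 230)/155 = 5.0387.
So n ≤ 2^5.0387 = 32.870; the largest integer n is 32.

32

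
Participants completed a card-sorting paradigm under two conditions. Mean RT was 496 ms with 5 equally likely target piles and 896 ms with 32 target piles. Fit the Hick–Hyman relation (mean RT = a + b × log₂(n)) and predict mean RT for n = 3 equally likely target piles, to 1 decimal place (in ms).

With log₂ n on the abscissa the relation is linear; from the two conditions:
  b = (896 − 496) / (log₂ 32 − log₂ 5) = 400 / (5 − 2.3219) = 149.361 ms/bit
  a = 496 − 149.361 × 2.3219 = 149.194 ms
Then RT(3) = 149.194 + 149.361 × log₂ 3 = 149.194 + 149.361 × 1.5850 ≈ 385.926 ms.

385.9 ms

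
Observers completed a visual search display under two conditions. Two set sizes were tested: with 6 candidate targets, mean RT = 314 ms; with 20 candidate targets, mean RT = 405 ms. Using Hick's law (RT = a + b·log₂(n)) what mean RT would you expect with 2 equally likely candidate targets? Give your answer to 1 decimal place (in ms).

231.0 ms

Solve the two-equation system in a and b:
  b = (405 − 314) / (log₂ 20 − log₂ 6) = 91 / (4.3219 − 2.5850) = 52.390 ms/bit
  a = 314 − 52.390 × 2.5850 = 178.573 ms
Then RT(2) = 178.573 + 52.390 × log₂ 2 = 178.573 + 52.390 × 1 ≈ 230.963 ms.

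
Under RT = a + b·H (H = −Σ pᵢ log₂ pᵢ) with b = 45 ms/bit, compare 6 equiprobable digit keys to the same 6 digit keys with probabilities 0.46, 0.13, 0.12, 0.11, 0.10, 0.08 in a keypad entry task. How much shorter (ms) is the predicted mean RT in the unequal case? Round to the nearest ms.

16 ms

The RT saving is b·ΔH. Equiprobable H₀ = log₂(6) = 2.5850 bits; with the given probabilities H = 2.2390 bits.
b·(H₀ − H) = 45 × (2.5850 − 2.2390) = 15.57 ms.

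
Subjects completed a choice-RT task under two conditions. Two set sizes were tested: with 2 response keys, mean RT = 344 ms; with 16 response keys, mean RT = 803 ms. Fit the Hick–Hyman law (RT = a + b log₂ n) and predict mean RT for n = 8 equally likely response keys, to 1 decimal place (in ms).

650.0 ms

Fit slope and intercept:
  b = (803 − 344) / (log₂ 16 − log₂ 2) = 459 / (4 − 1) = 153.000 ms/bit
  a = 344 − 153.000 × 1 = 191.000 ms
Then RT(8) = 191.000 + 153.000 × log₂ 8 = 191.000 + 153.000 × 3 ≈ 650.000 ms.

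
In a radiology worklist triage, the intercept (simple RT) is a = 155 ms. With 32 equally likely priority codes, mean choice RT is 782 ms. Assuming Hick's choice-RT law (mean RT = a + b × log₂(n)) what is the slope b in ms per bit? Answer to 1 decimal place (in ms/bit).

125.4 ms/bit

b = (782 − 155) / log₂(32) = 627 / 5 = 125.400 ms/bit.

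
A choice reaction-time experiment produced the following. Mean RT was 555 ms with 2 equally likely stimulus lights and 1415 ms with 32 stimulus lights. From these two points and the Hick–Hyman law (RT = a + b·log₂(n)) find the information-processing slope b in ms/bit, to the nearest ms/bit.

b = (RT₂ − RT₁)/(log₂ n₂ − log₂ n₁) = (1415 − 555)/(5 − 1) = 215 ms/bit.

215 ms/bit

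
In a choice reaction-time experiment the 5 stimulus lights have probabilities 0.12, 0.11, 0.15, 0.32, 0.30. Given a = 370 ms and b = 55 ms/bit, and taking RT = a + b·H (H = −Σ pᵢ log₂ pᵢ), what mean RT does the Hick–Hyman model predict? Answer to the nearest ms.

490 ms

Entropy contributions −pᵢ log₂ pᵢ: 0.3671, 0.3503, 0.4105, 0.5260, 0.5211; sum H = 2.1750 bits.
RT = a + bH = 370 + 55·2.1750 = 489.63 ms.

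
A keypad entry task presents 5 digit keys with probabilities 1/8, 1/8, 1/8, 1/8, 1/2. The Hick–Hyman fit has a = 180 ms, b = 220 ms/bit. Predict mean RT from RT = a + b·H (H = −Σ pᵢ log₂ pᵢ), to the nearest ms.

620 ms

Each term −pᵢ log₂ pᵢ: 0.125·3 + 0.125·3 + 0.125·3 + 0.125·3 + 0.5·1; summed, H = 2.000 bits.
Mean RT = a + bH = 180 + 220·2.000 = 620.00 ms.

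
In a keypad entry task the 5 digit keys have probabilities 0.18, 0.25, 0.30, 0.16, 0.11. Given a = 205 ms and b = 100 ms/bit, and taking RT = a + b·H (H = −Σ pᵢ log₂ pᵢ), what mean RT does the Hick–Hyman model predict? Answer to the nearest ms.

429 ms

H = 0.18·log₂(1/0.18) + 0.25·log₂(1/0.25) + 0.30·log₂(1/0.30) + 0.16·log₂(1/0.16) + 0.11·log₂(1/0.11) = 2.2397 bits.
RT = 205 + 100 × 2.2397 = 428.97 ms.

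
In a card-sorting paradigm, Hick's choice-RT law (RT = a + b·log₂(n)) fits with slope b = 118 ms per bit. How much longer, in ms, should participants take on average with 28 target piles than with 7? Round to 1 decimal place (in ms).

236.0 ms

Only the slope matters, since a is common to both: ΔRT = b·log₂(n₂/n₁).
log₂(28) − log₂(7) = log₂(28/7) = log₂(4) = 2.
ΔRT = 118 × 2.0000 = 236.000 ms.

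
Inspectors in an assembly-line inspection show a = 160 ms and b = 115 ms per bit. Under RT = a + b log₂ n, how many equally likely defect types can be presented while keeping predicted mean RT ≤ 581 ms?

Set 160 + 115·log₂ n ≤ 581 → log₂ n ≤ (581 − 160)/115 = 3.6609.
So n ≤ 2^3.6609 = 12.648; the largest integer n is 12.

12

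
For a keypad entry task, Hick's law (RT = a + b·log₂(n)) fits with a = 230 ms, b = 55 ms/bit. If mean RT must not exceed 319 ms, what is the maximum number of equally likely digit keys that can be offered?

Information budget: (319 − 230)/55 = 1.6182 bits, so n ≤ 2^1.6182 = 3.070 → at most 3.

3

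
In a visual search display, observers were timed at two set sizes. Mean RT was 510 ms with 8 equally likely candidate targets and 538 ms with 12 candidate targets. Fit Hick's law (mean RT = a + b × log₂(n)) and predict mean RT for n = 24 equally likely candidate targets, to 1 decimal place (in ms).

Solve the two-equation system in a and b:
  b = (538 − 510) / (log₂ 12 − log₂ 8) = 28 / (3.5850 − 3) = 47.866 ms/bit
  a = 510 − 47.866 × 3 = 366.401 ms
Then RT(24) = 366.401 + 47.866 × log₂ 24 = 366.401 + 47.866 × 4.5850 ≈ 585.866 ms.

585.9 ms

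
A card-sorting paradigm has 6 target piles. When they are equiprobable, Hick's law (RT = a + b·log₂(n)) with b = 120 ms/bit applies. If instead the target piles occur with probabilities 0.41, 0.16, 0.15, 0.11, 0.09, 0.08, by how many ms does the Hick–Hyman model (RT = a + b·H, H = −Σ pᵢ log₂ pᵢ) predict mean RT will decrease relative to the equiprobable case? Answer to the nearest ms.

32 ms

Equiprobable entropy H₀ = log₂ 6 = 2.5850 bits.
Skewed entropy H = −Σ pᵢ log₂ pᵢ = 2.3154 bits.
ΔRT = b·(H₀ − H) = 120 × 0.2696 = 32.35 ms.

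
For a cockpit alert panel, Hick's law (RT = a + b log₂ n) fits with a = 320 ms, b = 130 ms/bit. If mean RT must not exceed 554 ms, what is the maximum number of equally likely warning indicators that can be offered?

Information budget: (554 − 320)/130 = 1.8000 bits, so n ≤ 2^1.8000 = 3.482 → at most 3.

3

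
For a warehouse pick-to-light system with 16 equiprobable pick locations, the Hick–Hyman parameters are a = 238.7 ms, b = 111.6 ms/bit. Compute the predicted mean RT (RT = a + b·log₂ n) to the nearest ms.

685 ms

log₂(16) = 4 bits, so RT = 238.7 + 111.6 × 4 ≈ 685.100 ms.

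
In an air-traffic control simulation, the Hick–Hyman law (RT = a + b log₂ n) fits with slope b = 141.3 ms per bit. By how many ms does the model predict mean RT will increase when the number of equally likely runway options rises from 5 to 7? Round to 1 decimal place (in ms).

The intercept a cancels: ΔRT = b·(log₂ n₂ − log₂ n₁) = b·log₂(n₂/n₁).
log₂(7) − log₂(5) = 2.8074 − 2.3219 = 0.4854.
ΔRT = 141.3 × 0.4854 = 68.591 ms.

68.6 ms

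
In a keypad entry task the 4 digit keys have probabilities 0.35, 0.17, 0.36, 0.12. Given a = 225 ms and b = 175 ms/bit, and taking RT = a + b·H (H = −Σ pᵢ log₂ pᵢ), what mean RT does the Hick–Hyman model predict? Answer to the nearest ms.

551 ms

Entropy contributions −pᵢ log₂ pᵢ: 0.5301, 0.4346, 0.5306, 0.3671; sum H = 1.8624 bits.
RT = a + bH = 225 + 175·1.8624 = 550.91 ms.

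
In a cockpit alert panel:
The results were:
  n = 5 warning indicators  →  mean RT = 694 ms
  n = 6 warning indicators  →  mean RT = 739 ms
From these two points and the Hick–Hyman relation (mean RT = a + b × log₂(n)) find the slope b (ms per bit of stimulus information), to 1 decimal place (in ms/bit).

171.1 ms/bit

The slope on a log₂ axis is (739 − 694) / (2.5850 − 2.3219) = 171.080 ms/bit.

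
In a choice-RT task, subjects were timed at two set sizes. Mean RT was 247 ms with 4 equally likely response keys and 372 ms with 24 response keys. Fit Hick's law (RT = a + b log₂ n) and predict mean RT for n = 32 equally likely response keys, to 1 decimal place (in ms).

392.1 ms

With log₂ n on the abscissa the relation is linear; from the two conditions:
  b = (372 − 247) / (log₂ 24 − log₂ 4) = 125 / (4.5850 − 2) = 48.357 ms/bit
  a = 247 − 48.357 × 2 = 150.287 ms
Then RT(32) = 150.287 + 48.357 × log₂ 32 = 150.287 + 48.357 × 5 ≈ 392.070 ms.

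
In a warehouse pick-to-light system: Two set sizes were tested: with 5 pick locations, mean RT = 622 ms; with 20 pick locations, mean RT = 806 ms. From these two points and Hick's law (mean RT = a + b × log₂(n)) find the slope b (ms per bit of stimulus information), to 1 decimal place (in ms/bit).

Slope: b = (806 − 622) / (log₂ 20 − log₂ 5) = 184/2.0000 = 92.000 ms/bit.

92.0 ms/bit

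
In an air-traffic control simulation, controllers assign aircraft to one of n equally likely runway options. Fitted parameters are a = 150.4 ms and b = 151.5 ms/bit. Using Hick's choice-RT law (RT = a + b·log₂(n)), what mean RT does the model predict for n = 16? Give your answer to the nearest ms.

log₂(16) = 4 bits, so RT = 150.4 + 151.5 × 4 ≈ 756.400 ms.

756 ms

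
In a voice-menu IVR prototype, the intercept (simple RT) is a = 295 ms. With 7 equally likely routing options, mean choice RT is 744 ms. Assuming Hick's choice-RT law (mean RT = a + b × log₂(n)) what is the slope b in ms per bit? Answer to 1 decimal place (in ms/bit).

159.9 ms/bit

b = (744 − 295) / log₂(7) = 449 / 2.8074 = 159.937 ms/bit.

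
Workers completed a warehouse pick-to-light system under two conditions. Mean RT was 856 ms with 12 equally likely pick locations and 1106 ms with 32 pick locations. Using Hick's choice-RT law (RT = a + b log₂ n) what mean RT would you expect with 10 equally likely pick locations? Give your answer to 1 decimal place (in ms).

RT is linear in log₂ n, so two points fix the line:
  b = (1106 − 856) / (log₂ 32 − log₂ 12) = 250 / (5 − 3.5850) = 176.674 ms/bit
  a = 856 − 176.674 × 3.5850 = 222.631 ms
Then RT(10) = 222.631 + 176.674 × log₂ 10 = 222.631 + 176.674 × 3.3219 ≈ 809.529 ms.

809.5 ms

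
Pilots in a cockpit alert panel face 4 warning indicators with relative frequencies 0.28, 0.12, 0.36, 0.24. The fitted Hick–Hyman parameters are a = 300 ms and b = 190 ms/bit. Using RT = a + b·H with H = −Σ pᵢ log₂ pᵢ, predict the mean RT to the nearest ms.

Entropy contributions −pᵢ log₂ pᵢ: 0.5142, 0.3671, 0.5306, 0.4941; sum H = 1.9060 bits.
RT = a + bH = 300 + 190·1.9060 = 662.15 ms.

662 ms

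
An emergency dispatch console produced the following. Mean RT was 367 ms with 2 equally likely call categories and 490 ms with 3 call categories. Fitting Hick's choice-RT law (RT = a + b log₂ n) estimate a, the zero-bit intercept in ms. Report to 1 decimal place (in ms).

b = (RT₂ − RT₁)/(log₂ n₂ − log₂ n₁) = (490 − 367)/(1.5850 − 1) = 210.270 ms/bit.
a = RT₁ − b·log₂ n₁ = 367 − 210.270 × 1 = 156.730 ms.

156.7 ms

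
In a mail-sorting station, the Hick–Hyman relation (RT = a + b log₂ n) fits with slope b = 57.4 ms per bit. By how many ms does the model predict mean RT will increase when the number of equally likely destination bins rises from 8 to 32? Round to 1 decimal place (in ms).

Only the slope matters, since a is common to both: ΔRT = b·log₂(n₂/n₁).
log₂(32) − log₂(8) = log₂(32/8) = log₂(4) = 2.
ΔRT = 57.4 × 2.0000 = 114.800 ms.

114.8 ms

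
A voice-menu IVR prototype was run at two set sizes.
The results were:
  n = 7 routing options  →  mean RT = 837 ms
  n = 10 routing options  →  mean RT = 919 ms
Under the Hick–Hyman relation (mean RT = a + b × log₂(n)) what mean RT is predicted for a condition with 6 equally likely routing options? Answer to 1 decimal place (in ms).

Fit slope and intercept:
  b = (919 − 837) / (log₂ 10 − log₂ 7) = 82 / (3.3219 − 2.8074) = 159.355 ms/bit
  a = 837 − 159.355 × 2.8074 = 389.633 ms
Then RT(6) = 389.633 + 159.355 × log₂ 6 = 389.633 + 159.355 × 2.5850 ≈ 801.561 ms.

801.6 ms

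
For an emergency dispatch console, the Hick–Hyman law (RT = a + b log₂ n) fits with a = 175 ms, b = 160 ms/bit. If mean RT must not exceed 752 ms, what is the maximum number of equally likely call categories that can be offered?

Set 175 + 160·log₂ n ≤ 752 → log₂ n ≤ (752 − 175)/160 = 3.6063.
So n ≤ 2^3.6063 = 12.178; the largest integer n is 12.

12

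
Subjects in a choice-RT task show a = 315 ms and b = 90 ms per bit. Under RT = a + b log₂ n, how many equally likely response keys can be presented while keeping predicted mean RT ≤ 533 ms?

90·log₂ n ≤ 533 − 315 = 218, giving log₂ n ≤ 2.4222 and n ≤ 5.360. The largest whole number is 5.

5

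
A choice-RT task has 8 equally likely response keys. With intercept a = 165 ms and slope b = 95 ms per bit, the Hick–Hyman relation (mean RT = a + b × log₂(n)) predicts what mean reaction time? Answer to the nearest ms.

log₂(8) = 3 bits, so RT = 165 + 95 × 3 ≈ 450.000 ms.

450 ms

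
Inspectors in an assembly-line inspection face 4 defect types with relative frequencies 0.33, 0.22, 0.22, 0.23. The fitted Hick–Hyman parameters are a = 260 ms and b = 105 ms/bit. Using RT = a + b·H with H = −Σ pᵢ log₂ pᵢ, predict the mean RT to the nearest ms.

H = 0.33·log₂(1/0.33) + 0.22·log₂(1/0.22) + 0.22·log₂(1/0.22) + 0.23·log₂(1/0.23) = 1.9766 bits.
RT = 260 + 105 × 1.9766 = 467.55 ms.

468 ms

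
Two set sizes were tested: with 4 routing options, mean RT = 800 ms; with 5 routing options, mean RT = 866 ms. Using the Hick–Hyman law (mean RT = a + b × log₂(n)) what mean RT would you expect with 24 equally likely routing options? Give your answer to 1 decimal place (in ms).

Fit slope and intercept:
  b = (866 − 800) / (log₂ 5 − log₂ 4) = 66 / (2.3219 − 2) = 205.015 ms/bit
  a = 800 − 205.015 × 2 = 389.971 ms
Then RT(24) = 389.971 + 205.015 × log₂ 24 = 389.971 + 205.015 × 4.5850 ≈ 1329.955 ms.

1330.0 ms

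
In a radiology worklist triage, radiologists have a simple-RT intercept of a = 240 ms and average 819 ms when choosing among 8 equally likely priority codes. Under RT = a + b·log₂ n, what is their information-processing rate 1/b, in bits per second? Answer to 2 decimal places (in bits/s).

b = (819 − 240)/log₂ 8 = 579/3 = 193.000 ms per bit = 0.19300 s/bit; the reciprocal is 5.181 bits/s.

5.18 bits/s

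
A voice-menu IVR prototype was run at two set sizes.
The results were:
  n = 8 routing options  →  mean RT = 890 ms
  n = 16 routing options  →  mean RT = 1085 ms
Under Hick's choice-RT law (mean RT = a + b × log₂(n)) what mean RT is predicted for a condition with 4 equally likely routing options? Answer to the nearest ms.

695 ms

With log₂ n on the abscissa the relation is linear; from the two conditions:
  b = (1085 − 890) / (log₂ 16 − log₂ 8) = 195 / (4 − 3) = 195 ms/bit
  a = 890 − 195 × 3 = 305 ms
Then RT(4) = 305 + 195 × log₂ 4 = 305 + 195 × 2 ≈ 695.000 ms.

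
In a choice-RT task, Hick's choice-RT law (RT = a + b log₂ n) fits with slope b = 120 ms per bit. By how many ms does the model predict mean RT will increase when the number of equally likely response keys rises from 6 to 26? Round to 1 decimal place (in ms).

253.9 ms

The intercept a cancels: ΔRT = b·(log₂ n₂ − log₂ n₁) = b·log₂(n₂/n₁).
log₂(26) − log₂(6) = 4.7004 − 2.5850 = 2.1155.
ΔRT = 120 × 2.1155 = 253.857 ms.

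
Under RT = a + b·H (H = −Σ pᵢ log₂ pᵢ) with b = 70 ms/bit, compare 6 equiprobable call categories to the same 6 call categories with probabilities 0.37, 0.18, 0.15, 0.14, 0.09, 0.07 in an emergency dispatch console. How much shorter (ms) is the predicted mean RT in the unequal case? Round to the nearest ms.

15 ms

Equiprobable entropy H₀ = log₂ 6 = 2.5850 bits.
Skewed entropy H = −Σ pᵢ log₂ pᵢ = 2.3649 bits.
ΔRT = b·(H₀ − H) = 70 × 0.2201 = 15.40 ms.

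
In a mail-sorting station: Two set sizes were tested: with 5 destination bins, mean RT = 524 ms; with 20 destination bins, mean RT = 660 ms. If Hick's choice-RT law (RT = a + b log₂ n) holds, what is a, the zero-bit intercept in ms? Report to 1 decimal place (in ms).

b = (RT₂ − RT₁)/(log₂ n₂ − log₂ n₁) = (660 − 524)/(4.3219 − 2.3219) = 68.000 ms/bit.
Intercept: a = 524 − 68.000·log₂(5) = 366.109 ms.

366.1 ms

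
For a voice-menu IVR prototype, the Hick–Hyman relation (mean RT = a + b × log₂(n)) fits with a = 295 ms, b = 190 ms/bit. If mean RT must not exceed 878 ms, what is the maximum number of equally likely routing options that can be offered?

Set 295 + 190·log₂ n ≤ 878 → log₂ n ≤ (878 − 295)/190 = 3.0684.
So n ≤ 2^3.0684 = 8.389; the largest integer n is 8.

8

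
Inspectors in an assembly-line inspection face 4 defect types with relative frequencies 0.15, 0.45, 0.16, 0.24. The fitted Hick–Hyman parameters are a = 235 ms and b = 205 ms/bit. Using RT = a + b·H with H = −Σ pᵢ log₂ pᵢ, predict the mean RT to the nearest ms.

613 ms

H = 0.15·log₂(1/0.15) + 0.45·log₂(1/0.45) + 0.16·log₂(1/0.16) + 0.24·log₂(1/0.24) = 1.8461 bits.
RT = 235 + 205 × 1.8461 = 613.45 ms.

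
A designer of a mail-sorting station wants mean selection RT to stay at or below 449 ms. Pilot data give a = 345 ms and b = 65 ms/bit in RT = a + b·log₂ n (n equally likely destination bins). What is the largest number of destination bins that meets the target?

Set 345 + 65·log₂ n ≤ 449 → log₂ n ≤ (449 − 345)/65 = 1.6000.
So n ≤ 2^1.6000 = 3.031; the largest integer n is 3.

3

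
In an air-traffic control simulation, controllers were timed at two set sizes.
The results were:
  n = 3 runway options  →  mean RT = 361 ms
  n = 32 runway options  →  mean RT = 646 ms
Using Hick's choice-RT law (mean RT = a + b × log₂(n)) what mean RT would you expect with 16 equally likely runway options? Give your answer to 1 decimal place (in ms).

With log₂ n on the abscissa the relation is linear; from the two conditions:
  b = (646 − 361) / (log₂ 32 − log₂ 3) = 285 / (5 − 1.5850) = 83.454 ms/bit
  a = 361 − 83.454 × 1.5850 = 228.728 ms
Then RT(16) = 228.728 + 83.454 × log₂ 16 = 228.728 + 83.454 × 4 ≈ 562.546 ms.

562.5 ms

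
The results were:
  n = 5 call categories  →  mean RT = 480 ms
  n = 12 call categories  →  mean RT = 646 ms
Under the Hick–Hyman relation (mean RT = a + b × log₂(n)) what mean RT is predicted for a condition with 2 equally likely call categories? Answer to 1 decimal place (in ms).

With log₂ n on the abscissa the relation is linear; from the two conditions:
  b = (646 − 480) / (log₂ 12 − log₂ 5) = 166 / (3.5850 − 2.3219) = 131.430 ms/bit
  a = 480 − 131.430 × 2.3219 = 174.830 ms
Then RT(2) = 174.830 + 131.430 × log₂ 2 = 174.830 + 131.430 × 1 ≈ 306.260 ms.

306.3 ms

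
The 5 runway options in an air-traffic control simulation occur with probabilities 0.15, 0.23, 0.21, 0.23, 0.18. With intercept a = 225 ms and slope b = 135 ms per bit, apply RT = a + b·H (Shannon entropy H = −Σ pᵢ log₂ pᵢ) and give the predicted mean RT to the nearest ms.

H = 0.15·log₂(1/0.15) + 0.23·log₂(1/0.23) + 0.21·log₂(1/0.21) + 0.23·log₂(1/0.23) + 0.18·log₂(1/0.18) = 2.3040 bits.
RT = 225 + 135 × 2.3040 = 536.04 ms.

536 ms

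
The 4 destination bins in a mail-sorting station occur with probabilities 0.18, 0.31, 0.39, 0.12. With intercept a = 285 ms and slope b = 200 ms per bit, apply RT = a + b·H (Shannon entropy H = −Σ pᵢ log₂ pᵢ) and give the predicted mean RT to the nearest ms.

Entropy contributions −pᵢ log₂ pᵢ: 0.4453, 0.5238, 0.5298, 0.3671; sum H = 1.8660 bits.
RT = a + bH = 285 + 200·1.8660 = 658.19 ms.

658 ms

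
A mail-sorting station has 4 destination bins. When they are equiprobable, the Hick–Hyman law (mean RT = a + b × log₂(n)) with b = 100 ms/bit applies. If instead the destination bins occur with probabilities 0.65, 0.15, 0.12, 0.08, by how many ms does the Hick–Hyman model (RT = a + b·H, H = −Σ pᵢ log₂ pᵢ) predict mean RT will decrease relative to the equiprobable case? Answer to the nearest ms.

The RT saving is b·ΔH. Equiprobable H₀ = log₂(4) = 2.0000 bits; with the given probabilities H = 1.4731 bits.
b·(H₀ − H) = 100 × (2.0000 − 1.4731) = 52.69 ms.

53 ms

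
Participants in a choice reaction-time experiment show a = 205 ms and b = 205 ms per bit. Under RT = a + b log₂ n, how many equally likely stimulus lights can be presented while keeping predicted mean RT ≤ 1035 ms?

16

205·log₂ n ≤ 1035 − 205 = 830, giving log₂ n ≤ 4.0488 and n ≤ 16.550. The largest whole number is 16.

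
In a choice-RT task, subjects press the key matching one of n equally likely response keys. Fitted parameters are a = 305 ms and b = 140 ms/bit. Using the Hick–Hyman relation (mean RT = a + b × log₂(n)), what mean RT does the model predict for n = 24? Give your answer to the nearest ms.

947 ms

log₂(24) = 4.5850 bits, so RT = 305 + 140 × 4.5850 ≈ 946.895 ms.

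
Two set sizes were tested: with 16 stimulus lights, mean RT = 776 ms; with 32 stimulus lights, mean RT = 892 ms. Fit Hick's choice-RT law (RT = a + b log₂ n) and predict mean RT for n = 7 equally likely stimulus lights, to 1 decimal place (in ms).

637.7 ms

With log₂ n on the abscissa the relation is linear; from the two conditions:
  b = (892 − 776) / (log₂ 32 − log₂ 16) = 116 / (5 − 4) = 116.000 ms/bit
  a = 776 − 116.000 × 4 = 312.000 ms
Then RT(7) = 312.000 + 116.000 × log₂ 7 = 312.000 + 116.000 × 2.8074 ≈ 637.653 ms.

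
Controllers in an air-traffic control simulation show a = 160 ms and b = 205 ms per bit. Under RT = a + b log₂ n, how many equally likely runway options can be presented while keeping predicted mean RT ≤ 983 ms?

16

Set 160 + 205·log₂ n ≤ 983 → log₂ n ≤ (983 − 160)/205 = 4.0146.
So n ≤ 2^4.0146 = 16.163; the largest integer n is 16.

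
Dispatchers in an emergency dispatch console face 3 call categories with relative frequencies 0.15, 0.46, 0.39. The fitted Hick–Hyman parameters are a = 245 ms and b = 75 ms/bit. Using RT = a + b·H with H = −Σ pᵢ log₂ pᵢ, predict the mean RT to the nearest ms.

354 ms

Entropy contributions −pᵢ log₂ pᵢ: 0.4105, 0.5153, 0.5298; sum H = 1.4557 bits.
RT = a + bH = 245 + 75·1.4557 = 354.18 ms.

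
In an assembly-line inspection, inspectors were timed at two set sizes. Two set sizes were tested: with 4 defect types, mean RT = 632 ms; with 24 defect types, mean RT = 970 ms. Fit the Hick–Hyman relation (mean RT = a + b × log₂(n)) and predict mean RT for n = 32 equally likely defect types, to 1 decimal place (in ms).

1024.3 ms

RT is linear in log₂ n, so two points fix the line:
  b = (970 − 632) / (log₂ 24 − log₂ 4) = 338 / (4.5850 − 2) = 130.756 ms/bit
  a = 632 − 130.756 × 2 = 370.488 ms
Then RT(32) = 370.488 + 130.756 × log₂ 32 = 370.488 + 130.756 × 5 ≈ 1024.269 ms.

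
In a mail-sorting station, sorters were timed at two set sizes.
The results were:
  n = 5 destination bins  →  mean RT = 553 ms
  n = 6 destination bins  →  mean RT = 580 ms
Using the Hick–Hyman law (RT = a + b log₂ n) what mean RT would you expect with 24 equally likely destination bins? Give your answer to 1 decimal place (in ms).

785.3 ms

With log₂ n on the abscissa the relation is linear; from the two conditions:
  b = (580 − 553) / (log₂ 6 − log₂ 5) = 27 / (2.5850 − 2.3219) = 102.648 ms/bit
  a = 553 − 102.648 × 2.3219 = 314.658 ms
Then RT(24) = 314.658 + 102.648 × log₂ 24 = 314.658 + 102.648 × 4.5850 ≈ 785.296 ms.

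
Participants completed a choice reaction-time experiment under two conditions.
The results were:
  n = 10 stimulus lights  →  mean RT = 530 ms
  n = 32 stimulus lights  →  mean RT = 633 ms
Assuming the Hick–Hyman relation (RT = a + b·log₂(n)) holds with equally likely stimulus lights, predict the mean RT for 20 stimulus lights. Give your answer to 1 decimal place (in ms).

591.4 ms

Fit slope and intercept:
  b = (633 − 530) / (log₂ 32 − log₂ 10) = 103 / (5 − 3.3219) = 61.380 ms/bit
  a = 530 − 61.380 × 3.3219 = 326.100 ms
Then RT(20) = 326.100 + 61.380 × log₂ 20 = 326.100 + 61.380 × 4.3219 ≈ 591.380 ms.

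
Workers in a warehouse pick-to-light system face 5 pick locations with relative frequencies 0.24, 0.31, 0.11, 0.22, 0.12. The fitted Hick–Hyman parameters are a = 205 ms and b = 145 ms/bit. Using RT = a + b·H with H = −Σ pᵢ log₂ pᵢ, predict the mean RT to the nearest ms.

526 ms

Entropy contributions −pᵢ log₂ pᵢ: 0.4941, 0.5238, 0.3503, 0.4806, 0.3671; sum H = 2.2159 bits.
RT = a + bH = 205 + 145·2.2159 = 526.30 ms.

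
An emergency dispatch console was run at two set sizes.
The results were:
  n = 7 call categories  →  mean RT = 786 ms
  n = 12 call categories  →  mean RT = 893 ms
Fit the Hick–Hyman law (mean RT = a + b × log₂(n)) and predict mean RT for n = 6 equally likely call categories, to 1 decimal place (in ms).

RT is linear in log₂ n, so two points fix the line:
  b = (893 − 786) / (log₂ 12 − log₂ 7) = 107 / (3.5850 − 2.8074) = 137.602 ms/bit
  a = 786 − 137.602 × 2.8074 = 399.704 ms
Then RT(6) = 399.704 + 137.602 × log₂ 6 = 399.704 + 137.602 × 2.5850 ≈ 755.398 ms.

755.4 ms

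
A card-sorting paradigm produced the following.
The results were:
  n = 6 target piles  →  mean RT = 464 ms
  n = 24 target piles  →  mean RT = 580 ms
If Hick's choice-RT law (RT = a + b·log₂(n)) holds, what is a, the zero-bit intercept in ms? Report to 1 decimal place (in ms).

The slope on a log₂ axis is (580 − 464) / (4.5850 − 2.5850) = 58.000 ms/bit.
a = RT₁ − b·log₂ n₁ = 464 − 58.000 × 2.5850 = 314.072 ms.

314.1 ms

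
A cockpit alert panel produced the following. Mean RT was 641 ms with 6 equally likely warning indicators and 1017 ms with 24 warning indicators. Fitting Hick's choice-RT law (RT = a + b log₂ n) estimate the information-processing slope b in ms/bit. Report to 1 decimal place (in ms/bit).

Slope: b = (1017 − 641) / (log₂ 24 − log₂ 6) = 376/2.0000 = 188.000 ms/bit.

188.0 ms/bit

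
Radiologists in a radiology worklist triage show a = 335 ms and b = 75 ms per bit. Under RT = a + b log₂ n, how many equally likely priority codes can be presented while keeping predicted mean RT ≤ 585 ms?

10

75·log₂ n ≤ 585 − 335 = 250, giving log₂ n ≤ 3.3333 and n ≤ 10.079. The largest whole number is 10.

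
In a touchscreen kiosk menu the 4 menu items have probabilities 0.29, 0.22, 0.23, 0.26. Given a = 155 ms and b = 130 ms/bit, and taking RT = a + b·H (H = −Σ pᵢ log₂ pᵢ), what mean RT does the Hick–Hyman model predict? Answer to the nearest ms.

H = 0.29·log₂(1/0.29) + 0.22·log₂(1/0.22) + 0.23·log₂(1/0.23) + 0.26·log₂(1/0.26) = 1.9914 bits.
RT = 155 + 130 × 1.9914 = 413.89 ms.

414 ms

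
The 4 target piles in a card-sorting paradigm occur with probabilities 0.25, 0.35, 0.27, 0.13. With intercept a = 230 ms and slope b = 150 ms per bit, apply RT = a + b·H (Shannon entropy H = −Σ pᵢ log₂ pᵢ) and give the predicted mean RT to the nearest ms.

518 ms

Entropy contributions −pᵢ log₂ pᵢ: 0.5000, 0.5301, 0.5100, 0.3826; sum H = 1.9228 bits.
RT = a + bH = 230 + 150·1.9228 = 518.41 ms.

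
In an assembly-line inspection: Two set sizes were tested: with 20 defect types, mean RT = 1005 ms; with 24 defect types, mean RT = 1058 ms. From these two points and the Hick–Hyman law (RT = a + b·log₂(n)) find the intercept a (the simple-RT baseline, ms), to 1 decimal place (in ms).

Slope: b = (1058 − 1005) / (log₂ 24 − log₂ 20) = 53/0.2630 = 201.495 ms/bit.
Intercept: a = 1005 − 201.495·log₂(20) = 134.155 ms.

134.2 ms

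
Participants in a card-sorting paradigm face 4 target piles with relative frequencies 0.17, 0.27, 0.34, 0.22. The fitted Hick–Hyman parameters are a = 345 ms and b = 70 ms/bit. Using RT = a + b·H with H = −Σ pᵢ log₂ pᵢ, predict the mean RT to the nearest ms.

H = 0.17·log₂(1/0.17) + 0.27·log₂(1/0.27) + 0.34·log₂(1/0.34) + 0.22·log₂(1/0.22) = 1.9544 bits.
RT = 345 + 70 × 1.9544 = 481.80 ms.

482 ms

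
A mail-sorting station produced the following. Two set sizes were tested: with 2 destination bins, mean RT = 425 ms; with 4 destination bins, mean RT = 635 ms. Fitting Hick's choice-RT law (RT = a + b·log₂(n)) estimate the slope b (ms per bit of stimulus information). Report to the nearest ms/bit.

The slope on a log₂ axis is (635 − 425) / (2 − 1) = 210 ms/bit.

210 ms/bit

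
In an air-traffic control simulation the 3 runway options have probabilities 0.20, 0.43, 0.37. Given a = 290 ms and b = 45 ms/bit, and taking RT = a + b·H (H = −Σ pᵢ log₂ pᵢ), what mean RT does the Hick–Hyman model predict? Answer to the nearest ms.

358 ms

Entropy contributions −pᵢ log₂ pᵢ: 0.4644, 0.5236, 0.5307; sum H = 1.5187 bits.
RT = a + bH = 290 + 45·1.5187 = 358.34 ms.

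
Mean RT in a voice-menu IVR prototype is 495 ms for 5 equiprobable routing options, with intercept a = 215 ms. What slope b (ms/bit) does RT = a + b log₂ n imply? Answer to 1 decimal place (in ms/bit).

b = (495 − 215) / log₂(5) = 280 / 2.3219 = 120.589 ms/bit.

120.6 ms/bit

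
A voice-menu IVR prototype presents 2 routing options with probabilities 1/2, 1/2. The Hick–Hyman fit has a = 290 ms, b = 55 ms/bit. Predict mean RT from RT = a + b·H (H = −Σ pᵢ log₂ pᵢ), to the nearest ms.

345 ms

H = −Σ pᵢ log₂ pᵢ = 0.5·1 + 0.5·1 = 1.000 bits.
RT = 290 + 55 × 1.000 = 345.00 ms.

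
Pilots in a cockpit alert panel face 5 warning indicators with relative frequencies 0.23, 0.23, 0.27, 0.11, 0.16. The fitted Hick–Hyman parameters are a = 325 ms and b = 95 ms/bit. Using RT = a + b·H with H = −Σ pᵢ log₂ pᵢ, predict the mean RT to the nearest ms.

H = 0.23·log₂(1/0.23) + 0.23·log₂(1/0.23) + 0.27·log₂(1/0.27) + 0.11·log₂(1/0.11) + 0.16·log₂(1/0.16) = 2.2587 bits.
RT = 325 + 95 × 2.2587 = 539.57 ms.

540 ms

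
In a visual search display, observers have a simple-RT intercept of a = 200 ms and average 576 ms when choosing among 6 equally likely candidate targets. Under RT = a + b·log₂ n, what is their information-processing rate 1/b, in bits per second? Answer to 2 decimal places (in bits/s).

Choice component = 576 − 200 = 376 ms over log₂(6) = 2.5850 bits.
b = 376 / 2.5850 = 145.457 ms/bit, so 1/b = 6.875 bits/s.

6.87 bits/s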